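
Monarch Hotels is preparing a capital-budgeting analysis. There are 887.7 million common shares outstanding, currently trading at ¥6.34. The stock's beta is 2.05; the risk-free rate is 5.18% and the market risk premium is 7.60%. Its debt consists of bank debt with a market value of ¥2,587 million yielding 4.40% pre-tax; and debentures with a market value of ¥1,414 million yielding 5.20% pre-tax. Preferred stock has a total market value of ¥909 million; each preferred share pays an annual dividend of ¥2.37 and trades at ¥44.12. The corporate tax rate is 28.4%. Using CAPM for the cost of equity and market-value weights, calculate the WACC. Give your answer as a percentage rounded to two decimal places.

Cost of equity via CAPM: Re = 5.18% + 2.05 × 7.6% = 20.7600%.
Cost of preferred: Rp = 2.37 / 44.12 = 5.3717%.
Market value of equity E = 6.34 × 887.7m = 5628.018m.
Total capital V = 5628.018 + 909 + 2587 + 1414 = 10538.018.
Equity: weight = 5628.018/10538.018 = 0.5341; cost = 20.76%.
Preferred: weight = 909/10538.018 = 0.0863; cost = 5.3717%.
Bank debt: weight = 2587/10538.018 = 0.2455; after-tax cost = 4.4% × (1 − 28.4%) = 3.1504%.
Debentures: weight = 1414/10538.018 = 0.1342; after-tax cost = 5.2% × (1 − 28.4%) = 3.7232%.
WACC = 0.5341 × 20.7600% + 0.0863 × 5.3717% + 0.2455 × 3.1504% + 0.1342 × 3.7232% = 12.8236%.

12.82%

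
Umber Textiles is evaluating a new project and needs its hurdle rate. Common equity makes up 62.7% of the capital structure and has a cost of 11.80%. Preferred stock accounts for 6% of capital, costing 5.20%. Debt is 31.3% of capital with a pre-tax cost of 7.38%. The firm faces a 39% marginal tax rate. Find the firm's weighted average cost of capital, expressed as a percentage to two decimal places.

After-tax cost of debt = 7.38% × (1 − 39%) = 4.5018%.
WACC = 0.627 × 11.8000% + 0.060 × 5.2000% + 0.313 × 4.5018% = 9.1197%.

9.12%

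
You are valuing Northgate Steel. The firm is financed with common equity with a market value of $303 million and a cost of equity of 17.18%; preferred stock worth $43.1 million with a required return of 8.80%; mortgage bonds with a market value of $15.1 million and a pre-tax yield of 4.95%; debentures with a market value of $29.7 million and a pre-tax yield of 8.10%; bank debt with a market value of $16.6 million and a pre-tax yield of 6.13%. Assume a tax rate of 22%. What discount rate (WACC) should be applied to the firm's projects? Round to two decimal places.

14.50%

Total capital V = 303 + 43.1 + 15.1 + 29.7 + 16.6 = 407.5.
Equity: weight = 303/407.5 = 0.7436; cost = 17.18%.
Preferred: weight = 43.1/407.5 = 0.1058; cost = 8.8%.
Mortgage bonds: weight = 15.1/407.5 = 0.0371; after-tax cost = 4.95% × (1 − 22%) = 3.8610%.
Debentures: weight = 29.7/407.5 = 0.0729; after-tax cost = 8.1% × (1 − 22%) = 6.3180%.
Bank debt: weight = 16.6/407.5 = 0.0407; after-tax cost = 6.13% × (1 − 22%) = 4.7814%.
WACC = 0.7436 × 17.1800% + 0.1058 × 8.8000% + 0.0371 × 3.8610% + 0.0729 × 6.3180% + 0.0407 × 4.7814% = 14.5034%.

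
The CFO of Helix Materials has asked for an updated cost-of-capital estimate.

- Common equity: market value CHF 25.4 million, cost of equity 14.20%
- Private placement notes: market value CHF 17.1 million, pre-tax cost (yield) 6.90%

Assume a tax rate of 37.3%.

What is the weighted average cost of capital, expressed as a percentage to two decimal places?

Total capital V = 25.4 + 17.1 = 42.5.
Equity: weight = 25.4/42.5 = 0.5976; cost = 14.2%.
Private placement notes: weight = 17.1/42.5 = 0.4024; after-tax cost = 6.9% × (1 − 37.3%) = 4.3263%.
WACC = 0.5976 × 14.2000% + 0.4024 × 4.3263% = 10.2273%.

10.23%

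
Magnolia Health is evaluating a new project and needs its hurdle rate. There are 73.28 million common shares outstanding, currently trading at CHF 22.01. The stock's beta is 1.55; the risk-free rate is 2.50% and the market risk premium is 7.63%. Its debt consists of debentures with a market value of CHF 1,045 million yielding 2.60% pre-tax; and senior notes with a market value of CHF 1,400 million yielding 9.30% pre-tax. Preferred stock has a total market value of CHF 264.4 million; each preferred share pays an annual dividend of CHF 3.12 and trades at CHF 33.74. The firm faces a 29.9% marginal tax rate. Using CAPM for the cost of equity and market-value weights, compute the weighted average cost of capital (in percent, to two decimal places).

8.46%

Cost of equity via CAPM: Re = 2.5% + 1.55 × 7.63% = 14.3265%.
Cost of preferred: Rp = 3.12 / 33.74 = 9.2472%.
Market value of equity E = 22.01 × 73.28m = 1612.8928m.
Total capital V = 1612.8928 + 264.4 + 1045 + 1400 = 4322.2928.
Equity: weight = 1612.8928/4322.2928 = 0.3732; cost = 14.3265%.
Preferred: weight = 264.4/4322.2928 = 0.0612; cost = 9.2472%.
Debentures: weight = 1045/4322.2928 = 0.2418; after-tax cost = 2.6% × (1 − 29.9%) = 1.8226%.
Senior notes: weight = 1400/4322.2928 = 0.3239; after-tax cost = 9.3% × (1 − 29.9%) = 6.5193%.
WACC = 0.3732 × 14.3265% + 0.0612 × 9.2472% + 0.2418 × 1.8226% + 0.3239 × 6.5193% = 8.4640%.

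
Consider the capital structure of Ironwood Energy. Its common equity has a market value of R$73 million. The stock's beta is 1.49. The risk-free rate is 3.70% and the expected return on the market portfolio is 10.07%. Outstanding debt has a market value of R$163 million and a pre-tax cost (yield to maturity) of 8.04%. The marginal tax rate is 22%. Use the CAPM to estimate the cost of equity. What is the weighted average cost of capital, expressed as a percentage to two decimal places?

Market risk premium = 10.07% − 3.7% = 6.37%.
Cost of equity via CAPM: Re = 3.7% + 1.49 × 6.37% = 13.1913%.
Total capital V = 73 + 163 = 236.
Equity: weight = 73/236 = 0.3093; cost = 13.1913%.
Debt: weight = 163/236 = 0.6907; after-tax cost = 8.04% × (1 − 22%) = 6.2712%.
WACC = 0.3093 × 13.1913% + 0.6907 × 6.2712% = 8.4117%.

8.41%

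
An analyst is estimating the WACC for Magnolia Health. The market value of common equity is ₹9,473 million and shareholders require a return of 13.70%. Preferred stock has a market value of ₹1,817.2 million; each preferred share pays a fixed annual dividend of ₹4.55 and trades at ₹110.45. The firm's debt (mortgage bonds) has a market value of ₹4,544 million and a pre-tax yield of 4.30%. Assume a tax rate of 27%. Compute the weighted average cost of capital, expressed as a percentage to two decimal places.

Cost of preferred: Rp = 4.55 / 110.45 = 4.1195%.
Total capital V = 9473 + 1817.2 + 4544 = 15834.2.
Equity: weight = 9473/15834.2 = 0.5983; cost = 13.7%.
Preferred: weight = 1817.2/15834.2 = 0.1148; cost = 4.1195%.
Mortgage bonds: weight = 4544/15834.2 = 0.2870; after-tax cost = 4.3% × (1 − 27%) = 3.1390%.
WACC = 0.5983 × 13.7000% + 0.1148 × 4.1195% + 0.2870 × 3.1390% = 9.5698%.

9.57%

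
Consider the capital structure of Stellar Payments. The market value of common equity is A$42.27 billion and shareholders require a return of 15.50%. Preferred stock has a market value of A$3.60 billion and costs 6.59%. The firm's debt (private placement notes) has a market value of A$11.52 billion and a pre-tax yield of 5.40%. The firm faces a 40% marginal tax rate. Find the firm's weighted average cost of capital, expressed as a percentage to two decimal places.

Total capital V = 42.27 + 3.6 + 11.52 = 57.39.
Equity: weight = 42.27/57.39 = 0.7365; cost = 15.5%.
Preferred: weight = 3.6/57.39 = 0.0627; cost = 6.59%.
Private placement notes: weight = 11.52/57.39 = 0.2007; after-tax cost = 5.4% × (1 − 40%) = 3.2400%.
WACC = 0.7365 × 15.5000% + 0.0627 × 6.5900% + 0.2007 × 3.2400% = 12.4801%.

12.48%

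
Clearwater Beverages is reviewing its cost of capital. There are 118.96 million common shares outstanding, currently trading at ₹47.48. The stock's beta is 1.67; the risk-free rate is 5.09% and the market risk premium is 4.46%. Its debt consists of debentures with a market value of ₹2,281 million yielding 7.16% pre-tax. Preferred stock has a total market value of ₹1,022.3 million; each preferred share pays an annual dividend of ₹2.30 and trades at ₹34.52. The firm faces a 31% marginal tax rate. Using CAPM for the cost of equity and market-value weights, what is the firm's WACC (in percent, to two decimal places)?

9.93%

Cost of equity via CAPM: Re = 5.09% + 1.67 × 4.46% = 12.5382%.
Cost of preferred: Rp = 2.3 / 34.52 = 6.6628%.
Market value of equity E = 47.48 × 118.96m = 5648.2208m.
Total capital V = 5648.2208 + 1022.3 + 2281 = 8951.5208.
Equity: weight = 5648.2208/8951.5208 = 0.6310; cost = 12.5382%.
Preferred: weight = 1022.3/8951.5208 = 0.1142; cost = 6.6628%.
Debentures: weight = 2281/8951.5208 = 0.2548; after-tax cost = 7.16% × (1 − 31%) = 4.9404%.
WACC = 0.6310 × 12.5382% + 0.1142 × 6.6628% + 0.2548 × 4.9404% = 9.9312%.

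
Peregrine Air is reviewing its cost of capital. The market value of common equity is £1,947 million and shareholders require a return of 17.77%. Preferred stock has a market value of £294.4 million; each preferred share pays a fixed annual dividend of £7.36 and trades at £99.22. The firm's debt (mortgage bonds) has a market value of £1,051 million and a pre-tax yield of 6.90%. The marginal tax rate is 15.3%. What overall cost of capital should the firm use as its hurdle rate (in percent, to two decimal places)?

Cost of preferred: Rp = 7.36 / 99.22 = 7.4179%.
Total capital V = 1947 + 294.4 + 1051 = 3292.4.
Equity: weight = 1947/3292.4 = 0.5914; cost = 17.77%.
Preferred: weight = 294.4/3292.4 = 0.0894; cost = 7.4179%.
Mortgage bonds: weight = 1051/3292.4 = 0.3192; after-tax cost = 6.9% × (1 − 15.3%) = 5.8443%.
WACC = 0.5914 × 17.7700% + 0.0894 × 7.4179% + 0.3192 × 5.8443% = 13.0374%.

13.04%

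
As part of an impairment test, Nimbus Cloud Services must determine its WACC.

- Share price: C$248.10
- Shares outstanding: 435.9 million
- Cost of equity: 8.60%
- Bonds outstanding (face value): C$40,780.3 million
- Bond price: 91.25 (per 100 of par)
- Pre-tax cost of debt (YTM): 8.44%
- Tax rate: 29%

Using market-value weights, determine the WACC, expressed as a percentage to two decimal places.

Market value of equity E = 248.1 × 435.9m = 108146.79m. Market value of debt D = 40780.3m × 91.25/100 = 37212.02375m.
Total capital V = 108146.79 + 37212.02375 = 145358.81375.
Equity: weight = 108146.79/145358.81375 = 0.7440; cost = 8.6%.
Bonds outstanding: weight = 37212.02375/145358.81375 = 0.2560; after-tax cost = 8.44% × (1 − 29%) = 5.9924%.
WACC = 0.7440 × 8.6000% + 0.2560 × 5.9924% = 7.9325%.

7.93%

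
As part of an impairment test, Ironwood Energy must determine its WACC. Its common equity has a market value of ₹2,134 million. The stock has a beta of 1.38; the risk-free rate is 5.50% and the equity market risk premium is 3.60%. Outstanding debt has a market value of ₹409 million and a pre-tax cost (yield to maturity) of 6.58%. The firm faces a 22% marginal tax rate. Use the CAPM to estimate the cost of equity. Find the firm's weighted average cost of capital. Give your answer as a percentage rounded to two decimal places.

9.61%

Cost of equity via CAPM: Re = 5.5% + 1.38 × 3.6% = 10.4680%.
Total capital V = 2134 + 409 = 2543.
Equity: weight = 2134/2543 = 0.8392; cost = 10.468%.
Debt: weight = 409/2543 = 0.1608; after-tax cost = 6.58% × (1 − 22%) = 5.1324%.
WACC = 0.8392 × 10.4680% + 0.1608 × 5.1324% = 9.6099%.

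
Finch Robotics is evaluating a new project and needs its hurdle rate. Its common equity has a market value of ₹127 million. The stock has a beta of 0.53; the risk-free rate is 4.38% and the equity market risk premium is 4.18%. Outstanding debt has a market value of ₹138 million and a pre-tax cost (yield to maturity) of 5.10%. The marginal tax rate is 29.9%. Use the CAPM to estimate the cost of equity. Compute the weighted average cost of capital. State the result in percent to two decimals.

5.02%

Cost of equity via CAPM: Re = 4.38% + 0.53 × 4.18% = 6.5954%.
Total capital V = 127 + 138 = 265.
Equity: weight = 127/265 = 0.4792; cost = 6.5954%.
Debt: weight = 138/265 = 0.5208; after-tax cost = 5.1% × (1 − 29.9%) = 3.5751%.
WACC = 0.4792 × 6.5954% + 0.5208 × 3.5751% = 5.0226%.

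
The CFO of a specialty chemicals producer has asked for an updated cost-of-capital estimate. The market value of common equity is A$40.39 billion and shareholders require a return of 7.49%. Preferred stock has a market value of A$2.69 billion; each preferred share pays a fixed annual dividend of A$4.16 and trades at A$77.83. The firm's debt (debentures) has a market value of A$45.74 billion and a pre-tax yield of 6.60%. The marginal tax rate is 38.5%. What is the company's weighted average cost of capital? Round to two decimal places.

5.66%

Cost of preferred: Rp = 4.16 / 77.83 = 5.3450%.
Total capital V = 40.39 + 2.69 + 45.74 = 88.82.
Equity: weight = 40.39/88.82 = 0.4547; cost = 7.49%.
Preferred: weight = 2.69/88.82 = 0.0303; cost = 5.345%.
Debentures: weight = 45.74/88.82 = 0.5150; after-tax cost = 6.6% × (1 − 38.5%) = 4.0590%.
WACC = 0.4547 × 7.4900% + 0.0303 × 5.3450% + 0.5150 × 4.0590% = 5.6582%.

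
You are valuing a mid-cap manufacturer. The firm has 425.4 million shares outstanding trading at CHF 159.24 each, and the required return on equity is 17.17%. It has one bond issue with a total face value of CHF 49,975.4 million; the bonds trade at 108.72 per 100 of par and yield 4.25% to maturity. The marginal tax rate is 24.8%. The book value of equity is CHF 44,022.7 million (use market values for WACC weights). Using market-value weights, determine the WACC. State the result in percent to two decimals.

10.95%

Market value of equity E = 159.24 × 425.4m = 67740.696m. Market value of debt D = 49975.4m × 108.72/100 = 54333.25488m.
Total capital V = 67740.696 + 54333.25488 = 122073.95088.
Equity: weight = 67740.696/122073.95088 = 0.5549; cost = 17.17%.
Bonds outstanding: weight = 54333.25488/122073.95088 = 0.4451; after-tax cost = 4.25% × (1 − 24.8%) = 3.1960%.
WACC = 0.5549 × 17.1700% + 0.4451 × 3.1960% = 10.9504%.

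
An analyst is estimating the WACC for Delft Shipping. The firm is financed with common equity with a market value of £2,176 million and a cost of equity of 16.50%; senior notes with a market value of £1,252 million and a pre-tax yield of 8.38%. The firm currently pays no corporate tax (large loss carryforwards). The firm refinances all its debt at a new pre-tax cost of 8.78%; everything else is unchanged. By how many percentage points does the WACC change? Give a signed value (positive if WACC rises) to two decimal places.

Current WACC:
Total capital V = 2176 + 1252 = 3428.
Equity: weight = 2176/3428 = 0.6348; cost = 16.5%.
Senior notes: weight = 1252/3428 = 0.3652; after-tax cost = 8.38% × (1 − 0%) = 8.3800%.
WACC = 0.6348 × 16.5000% + 0.3652 × 8.3800% = 13.5344%.
After the change:
Total capital V = 2176 + 1252 = 3428.
Equity: weight = 2176/3428 = 0.6348; cost = 16.5%.
Senior notes: weight = 1252/3428 = 0.3652; after-tax cost = 8.78% × (1 − 0%) = 8.7800%.
WACC = 0.6348 × 16.5000% + 0.3652 × 8.7800% = 13.6804%.
Change in WACC = 13.6804% − 13.5344% = 0.1461 pp.

+0.15 pp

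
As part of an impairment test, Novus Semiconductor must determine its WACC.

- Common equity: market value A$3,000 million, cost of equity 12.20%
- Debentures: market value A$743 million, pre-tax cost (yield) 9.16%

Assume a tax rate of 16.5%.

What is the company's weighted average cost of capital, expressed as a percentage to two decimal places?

Total capital V = 3000 + 743 = 3743.
Equity: weight = 3000/3743 = 0.8015; cost = 12.2%.
Debentures: weight = 743/3743 = 0.1985; after-tax cost = 9.16% × (1 − 16.5%) = 7.6486%.
WACC = 0.8015 × 12.2000% + 0.1985 × 7.6486% = 11.2965%.

11.30%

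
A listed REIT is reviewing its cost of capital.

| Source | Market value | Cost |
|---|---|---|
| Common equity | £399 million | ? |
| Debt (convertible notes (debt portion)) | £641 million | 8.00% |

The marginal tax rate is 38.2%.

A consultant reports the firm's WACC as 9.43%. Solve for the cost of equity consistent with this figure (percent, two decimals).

16.64%

Total capital V = 399 + 641 = 1040.
Equity weight = 399/1040 = 0.3837.
Convertible notes (debt portion) weight = 641/1040 = 0.6163.
Debt contribution = 0.6163 × 8% × (1 − 38.2%) = 3.0472%.
Required equity contribution = 9.43% − 3.0472% = 6.3828%.
Re = 6.3828% / 0.3837 = 16.6368%.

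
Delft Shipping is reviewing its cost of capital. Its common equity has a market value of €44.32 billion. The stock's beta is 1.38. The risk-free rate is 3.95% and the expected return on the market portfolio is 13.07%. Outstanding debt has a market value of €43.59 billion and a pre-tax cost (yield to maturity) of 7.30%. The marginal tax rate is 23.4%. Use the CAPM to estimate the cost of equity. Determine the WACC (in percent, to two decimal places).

Market risk premium = 13.07% − 3.95% = 9.12%.
Cost of equity via CAPM: Re = 3.95% + 1.38 × 9.12% = 16.5356%.
Total capital V = 44.32 + 43.59 = 87.91.
Equity: weight = 44.32/87.91 = 0.5042; cost = 16.5356%.
Debt: weight = 43.59/87.91 = 0.4958; after-tax cost = 7.3% × (1 − 23.4%) = 5.5918%.
WACC = 0.5042 × 16.5356% + 0.4958 × 5.5918% = 11.1091%.

11.11%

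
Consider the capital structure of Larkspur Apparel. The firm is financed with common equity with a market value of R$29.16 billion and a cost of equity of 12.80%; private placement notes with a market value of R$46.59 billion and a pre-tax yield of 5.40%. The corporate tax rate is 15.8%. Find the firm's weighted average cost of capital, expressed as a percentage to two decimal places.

7.72%

Total capital V = 29.16 + 46.59 = 75.75.
Equity: weight = 29.16/75.75 = 0.3850; cost = 12.8%.
Private placement notes: weight = 46.59/75.75 = 0.6150; after-tax cost = 5.4% × (1 − 15.8%) = 4.5468%.
WACC = 0.3850 × 12.8000% + 0.6150 × 4.5468% = 7.7239%.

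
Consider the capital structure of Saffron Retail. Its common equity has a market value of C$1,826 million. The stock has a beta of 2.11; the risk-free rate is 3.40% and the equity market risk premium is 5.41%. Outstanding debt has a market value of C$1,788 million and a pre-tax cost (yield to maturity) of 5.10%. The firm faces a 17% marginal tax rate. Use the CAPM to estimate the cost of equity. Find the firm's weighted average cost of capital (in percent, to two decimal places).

9.58%

Cost of equity via CAPM: Re = 3.4% + 2.11 × 5.41% = 14.8151%.
Total capital V = 1826 + 1788 = 3614.
Equity: weight = 1826/3614 = 0.5053; cost = 14.8151%.
Debt: weight = 1788/3614 = 0.4947; after-tax cost = 5.1% × (1 − 17%) = 4.2330%.
WACC = 0.5053 × 14.8151% + 0.4947 × 4.2330% = 9.5797%.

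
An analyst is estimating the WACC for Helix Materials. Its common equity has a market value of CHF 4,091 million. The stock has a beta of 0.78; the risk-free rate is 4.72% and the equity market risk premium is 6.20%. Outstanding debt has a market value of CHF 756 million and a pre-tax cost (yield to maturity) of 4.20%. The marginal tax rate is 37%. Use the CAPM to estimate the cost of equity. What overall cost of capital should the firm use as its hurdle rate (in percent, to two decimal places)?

Cost of equity via CAPM: Re = 4.72% + 0.78 × 6.2% = 9.5560%.
Total capital V = 4091 + 756 = 4847.
Equity: weight = 4091/4847 = 0.8440; cost = 9.556%.
Debt: weight = 756/4847 = 0.1560; after-tax cost = 4.2% × (1 − 37%) = 2.6460%.
WACC = 0.8440 × 9.5560% + 0.1560 × 2.6460% = 8.4782%.

8.48%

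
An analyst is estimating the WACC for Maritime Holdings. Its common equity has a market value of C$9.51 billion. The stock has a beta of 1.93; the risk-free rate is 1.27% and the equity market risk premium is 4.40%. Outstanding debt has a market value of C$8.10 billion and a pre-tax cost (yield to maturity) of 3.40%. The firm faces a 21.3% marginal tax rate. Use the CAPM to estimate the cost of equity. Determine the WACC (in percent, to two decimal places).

6.50%

Cost of equity via CAPM: Re = 1.27% + 1.93 × 4.4% = 9.7620%.
Total capital V = 9.51 + 8.1 = 17.61.
Equity: weight = 9.51/17.61 = 0.5400; cost = 9.762%.
Debt: weight = 8.1/17.61 = 0.4600; after-tax cost = 3.4% × (1 − 21.3%) = 2.6758%.
WACC = 0.5400 × 9.7620% + 0.4600 × 2.6758% = 6.5026%.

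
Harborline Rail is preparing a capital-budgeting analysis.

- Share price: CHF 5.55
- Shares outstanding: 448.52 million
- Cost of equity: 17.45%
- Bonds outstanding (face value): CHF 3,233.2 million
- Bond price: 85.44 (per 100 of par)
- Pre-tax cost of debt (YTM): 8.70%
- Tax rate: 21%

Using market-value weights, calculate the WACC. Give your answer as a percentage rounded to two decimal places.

Market value of equity E = 5.55 × 448.52m = 2489.286m. Market value of debt D = 3233.2m × 85.44/100 = 2762.44608m.
Total capital V = 2489.286 + 2762.44608 = 5251.73208.
Equity: weight = 2489.286/5251.73208 = 0.4740; cost = 17.45%.
Bonds outstanding: weight = 2762.44608/5251.73208 = 0.5260; after-tax cost = 8.7% × (1 − 21%) = 6.8730%.
WACC = 0.4740 × 17.4500% + 0.5260 × 6.8730% = 11.8864%.

11.89%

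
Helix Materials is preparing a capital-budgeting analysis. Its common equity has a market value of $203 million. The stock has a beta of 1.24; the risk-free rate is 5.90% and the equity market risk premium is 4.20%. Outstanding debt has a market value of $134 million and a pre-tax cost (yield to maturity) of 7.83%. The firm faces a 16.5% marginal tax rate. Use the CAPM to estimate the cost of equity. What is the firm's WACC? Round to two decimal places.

9.29%

Cost of equity via CAPM: Re = 5.9% + 1.24 × 4.2% = 11.1080%.
Total capital V = 203 + 134 = 337.
Equity: weight = 203/337 = 0.6024; cost = 11.108%.
Debt: weight = 134/337 = 0.3976; after-tax cost = 7.83% × (1 − 16.5%) = 6.5381%.
WACC = 0.6024 × 11.1080% + 0.3976 × 6.5381% = 9.2909%.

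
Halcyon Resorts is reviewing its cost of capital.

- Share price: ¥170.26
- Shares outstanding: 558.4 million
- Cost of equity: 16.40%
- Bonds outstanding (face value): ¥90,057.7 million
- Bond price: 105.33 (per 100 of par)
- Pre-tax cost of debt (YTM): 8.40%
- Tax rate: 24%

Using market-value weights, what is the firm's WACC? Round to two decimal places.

Market value of equity E = 170.26 × 558.4m = 95073.184m. Market value of debt D = 90057.7m × 105.33/100 = 94857.77541m.
Total capital V = 95073.184 + 94857.77541 = 189930.95941.
Equity: weight = 95073.184/189930.95941 = 0.5006; cost = 16.4%.
Bonds outstanding: weight = 94857.77541/189930.95941 = 0.4994; after-tax cost = 8.4% × (1 − 24%) = 6.3840%.
WACC = 0.5006 × 16.4000% + 0.4994 × 6.3840% = 11.3977%.

11.40%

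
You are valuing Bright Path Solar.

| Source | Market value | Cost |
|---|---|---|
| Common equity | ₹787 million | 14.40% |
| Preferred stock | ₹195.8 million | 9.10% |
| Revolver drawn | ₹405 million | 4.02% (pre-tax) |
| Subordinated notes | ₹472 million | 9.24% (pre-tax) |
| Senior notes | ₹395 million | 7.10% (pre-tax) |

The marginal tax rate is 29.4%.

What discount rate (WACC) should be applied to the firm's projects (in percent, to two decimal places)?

8.57%

Total capital V = 787 + 195.8 + 405 + 472 + 395 = 2254.8.
Equity: weight = 787/2254.8 = 0.3490; cost = 14.4%.
Preferred: weight = 195.8/2254.8 = 0.0868; cost = 9.1%.
Revolver drawn: weight = 405/2254.8 = 0.1796; after-tax cost = 4.02% × (1 − 29.4%) = 2.8381%.
Subordinated notes: weight = 472/2254.8 = 0.2093; after-tax cost = 9.24% × (1 − 29.4%) = 6.5234%.
Senior notes: weight = 395/2254.8 = 0.1752; after-tax cost = 7.1% × (1 − 29.4%) = 5.0126%.
WACC = 0.3490 × 14.4000% + 0.0868 × 9.1000% + 0.1796 × 2.8381% + 0.2093 × 6.5234% + 0.1752 × 5.0126% = 8.5697%.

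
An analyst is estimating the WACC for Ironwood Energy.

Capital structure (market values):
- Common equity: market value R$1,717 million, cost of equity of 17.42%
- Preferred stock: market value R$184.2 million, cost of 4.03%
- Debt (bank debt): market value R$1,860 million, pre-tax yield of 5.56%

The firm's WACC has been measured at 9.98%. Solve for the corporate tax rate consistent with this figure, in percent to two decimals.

33.43%

Total capital V = 1717 + 184.2 + 1860 = 3761.2.
Equity weight = 1717/3761.2 = 0.4565.
Preferred weight = 184.2/3761.2 = 0.0490.
Bank debt weight = 1860/3761.2 = 0.4945.
Equity contribution = 0.4565 × 17.42% = 7.9523%.
Preferred contribution = 0.0490 × 4.03% = 0.1974%.
Debt contribution must be 9.98% − 8.1497% = 1.8303%.
0.4945 × 5.56% × (1 − T) = 1.8303%  ⇒  (1 − T) = 0.6657.
T = 33.4309%.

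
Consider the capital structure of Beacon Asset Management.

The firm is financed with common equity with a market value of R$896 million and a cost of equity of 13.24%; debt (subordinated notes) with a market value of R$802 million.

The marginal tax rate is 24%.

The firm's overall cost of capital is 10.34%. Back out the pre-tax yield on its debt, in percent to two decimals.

Total capital V = 896 + 802 = 1698.
Equity weight = 896/1698 = 0.5277.
Subordinated notes weight = 802/1698 = 0.4723.
Equity contribution = 0.5277 × 13.24% = 6.9865%.
Remaining for debt = 10.34% − 6.9865% = 3.3535%.
Rd × (1 − 24%) × 0.4723 = 3.3535%  ⇒  Rd = 9.3422%.

9.34%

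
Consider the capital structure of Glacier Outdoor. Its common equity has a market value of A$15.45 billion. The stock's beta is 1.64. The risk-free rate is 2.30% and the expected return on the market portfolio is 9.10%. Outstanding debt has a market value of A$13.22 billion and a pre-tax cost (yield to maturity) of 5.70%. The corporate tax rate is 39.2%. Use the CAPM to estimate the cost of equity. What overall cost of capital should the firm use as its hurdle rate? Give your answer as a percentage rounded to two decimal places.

Market risk premium = 9.1% − 2.3% = 6.8%.
Cost of equity via CAPM: Re = 2.3% + 1.64 × 6.8% = 13.4520%.
Total capital V = 15.45 + 13.22 = 28.67.
Equity: weight = 15.45/28.67 = 0.5389; cost = 13.452%.
Debt: weight = 13.22/28.67 = 0.4611; after-tax cost = 5.7% × (1 − 39.2%) = 3.4656%.
WACC = 0.5389 × 13.4520% + 0.4611 × 3.4656% = 8.8472%.

8.85%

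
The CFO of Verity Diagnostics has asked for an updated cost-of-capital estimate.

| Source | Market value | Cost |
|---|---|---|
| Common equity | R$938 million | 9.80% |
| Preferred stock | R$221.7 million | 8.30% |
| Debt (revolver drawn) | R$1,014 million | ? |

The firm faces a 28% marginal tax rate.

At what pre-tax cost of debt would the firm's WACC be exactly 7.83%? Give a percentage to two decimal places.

Total capital V = 938 + 221.7 + 1014 = 2173.7.
Equity weight = 938/2173.7 = 0.4315.
Preferred weight = 221.7/2173.7 = 0.1020.
Revolver drawn weight = 1014/2173.7 = 0.4665.
Equity contribution = 0.4315 × 9.8% = 4.2289%.
Preferred contribution = 0.1020 × 8.3% = 0.8465%.
Remaining for debt = 7.83% − 5.0755% = 2.7545%.
Rd × (1 − 28%) × 0.4665 = 2.7545%  ⇒  Rd = 8.2012%.

8.20%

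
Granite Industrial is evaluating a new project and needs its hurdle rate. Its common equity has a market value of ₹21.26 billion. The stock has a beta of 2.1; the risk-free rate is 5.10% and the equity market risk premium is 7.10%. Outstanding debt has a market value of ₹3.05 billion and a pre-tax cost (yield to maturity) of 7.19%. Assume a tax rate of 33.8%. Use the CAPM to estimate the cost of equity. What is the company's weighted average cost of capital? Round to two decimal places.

18.10%

Cost of equity via CAPM: Re = 5.1% + 2.1 × 7.1% = 20.0100%.
Total capital V = 21.26 + 3.05 = 24.31.
Equity: weight = 21.26/24.31 = 0.8745; cost = 20.01%.
Debt: weight = 3.05/24.31 = 0.1255; after-tax cost = 7.19% × (1 − 33.8%) = 4.7598%.
WACC = 0.8745 × 20.0100% + 0.1255 × 4.7598% = 18.0967%.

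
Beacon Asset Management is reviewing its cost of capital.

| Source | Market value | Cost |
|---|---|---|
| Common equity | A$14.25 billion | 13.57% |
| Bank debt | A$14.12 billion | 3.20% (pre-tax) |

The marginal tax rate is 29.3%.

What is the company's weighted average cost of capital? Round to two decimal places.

Total capital V = 14.25 + 14.12 = 28.37.
Equity: weight = 14.25/28.37 = 0.5023; cost = 13.57%.
Bank debt: weight = 14.12/28.37 = 0.4977; after-tax cost = 3.2% × (1 − 29.3%) = 2.2624%.
WACC = 0.5023 × 13.5700% + 0.4977 × 2.2624% = 7.9421%.

7.94%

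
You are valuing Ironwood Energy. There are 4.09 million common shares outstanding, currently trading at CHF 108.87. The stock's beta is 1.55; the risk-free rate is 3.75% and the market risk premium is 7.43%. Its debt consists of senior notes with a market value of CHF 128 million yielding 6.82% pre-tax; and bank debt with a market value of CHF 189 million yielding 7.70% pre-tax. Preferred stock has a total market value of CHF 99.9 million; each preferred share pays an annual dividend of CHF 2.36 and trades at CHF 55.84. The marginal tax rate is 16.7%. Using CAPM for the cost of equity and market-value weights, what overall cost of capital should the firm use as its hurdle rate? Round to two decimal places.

10.62%

Cost of equity via CAPM: Re = 3.75% + 1.55 × 7.43% = 15.2665%.
Cost of preferred: Rp = 2.36 / 55.84 = 4.2264%.
Market value of equity E = 108.87 × 4.09m = 445.2783m.
Total capital V = 445.2783 + 99.9 + 128 + 189 = 862.1783.
Equity: weight = 445.2783/862.1783 = 0.5165; cost = 15.2665%.
Preferred: weight = 99.9/862.1783 = 0.1159; cost = 4.2264%.
Senior notes: weight = 128/862.1783 = 0.1485; after-tax cost = 6.82% × (1 − 16.7%) = 5.6811%.
Bank debt: weight = 189/862.1783 = 0.2192; after-tax cost = 7.7% × (1 − 16.7%) = 6.4141%.
WACC = 0.5165 × 15.2665% + 0.1159 × 4.2264% + 0.1485 × 5.6811% + 0.2192 × 6.4141% = 10.6237%.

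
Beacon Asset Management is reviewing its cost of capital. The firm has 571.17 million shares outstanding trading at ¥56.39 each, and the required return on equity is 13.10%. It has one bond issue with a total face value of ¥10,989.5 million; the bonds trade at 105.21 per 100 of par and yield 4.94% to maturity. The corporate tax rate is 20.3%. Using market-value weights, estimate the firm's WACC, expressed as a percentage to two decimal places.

Market value of equity E = 56.39 × 571.17m = 32208.2763m. Market value of debt D = 10989.5m × 105.21/100 = 11562.05295m.
Total capital V = 32208.2763 + 11562.05295 = 43770.32925.
Equity: weight = 32208.2763/43770.32925 = 0.7358; cost = 13.1%.
Bonds outstanding: weight = 11562.05295/43770.32925 = 0.2642; after-tax cost = 4.94% × (1 − 20.3%) = 3.9372%.
WACC = 0.7358 × 13.1000% + 0.2642 × 3.9372% = 10.6796%.

10.68%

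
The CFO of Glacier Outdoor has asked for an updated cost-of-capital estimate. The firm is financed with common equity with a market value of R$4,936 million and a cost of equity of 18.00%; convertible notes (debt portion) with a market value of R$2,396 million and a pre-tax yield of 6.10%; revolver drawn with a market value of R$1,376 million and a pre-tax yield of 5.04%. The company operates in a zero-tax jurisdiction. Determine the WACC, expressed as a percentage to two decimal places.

12.68%

Total capital V = 4936 + 2396 + 1376 = 8708.
Equity: weight = 4936/8708 = 0.5668; cost = 18%.
Convertible notes (debt portion): weight = 2396/8708 = 0.2751; after-tax cost = 6.1% × (1 − 0%) = 6.1000%.
Revolver drawn: weight = 1376/8708 = 0.1580; after-tax cost = 5.04% × (1 − 0%) = 5.0400%.
WACC = 0.5668 × 18.0000% + 0.2751 × 6.1000% + 0.1580 × 5.0400% = 12.6778%.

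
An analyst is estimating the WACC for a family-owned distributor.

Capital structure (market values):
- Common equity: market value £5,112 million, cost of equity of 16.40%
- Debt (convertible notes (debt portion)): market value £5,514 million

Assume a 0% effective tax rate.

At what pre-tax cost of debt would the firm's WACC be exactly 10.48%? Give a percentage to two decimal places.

Total capital V = 5112 + 5514 = 10626.
Equity weight = 5112/10626 = 0.4811.
Convertible notes (debt portion) weight = 5514/10626 = 0.5189.
Equity contribution = 0.4811 × 16.4% = 7.8898%.
Remaining for debt = 10.48% − 7.8898% = 2.5902%.
Rd × (1 − 0%) × 0.5189 = 2.5902%  ⇒  Rd = 4.9916%.

4.99%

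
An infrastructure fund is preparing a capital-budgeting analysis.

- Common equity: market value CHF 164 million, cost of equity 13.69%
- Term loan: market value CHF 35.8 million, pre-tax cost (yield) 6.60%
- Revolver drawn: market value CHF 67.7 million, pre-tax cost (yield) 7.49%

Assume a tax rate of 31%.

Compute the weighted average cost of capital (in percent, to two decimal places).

Total capital V = 164 + 35.8 + 67.7 = 267.5.
Equity: weight = 164/267.5 = 0.6131; cost = 13.69%.
Term loan: weight = 35.8/267.5 = 0.1338; after-tax cost = 6.6% × (1 − 31%) = 4.5540%.
Revolver drawn: weight = 67.7/267.5 = 0.2531; after-tax cost = 7.49% × (1 − 31%) = 5.1681%.
WACC = 0.6131 × 13.6900% + 0.1338 × 4.5540% + 0.2531 × 5.1681% = 10.3106%.

10.31%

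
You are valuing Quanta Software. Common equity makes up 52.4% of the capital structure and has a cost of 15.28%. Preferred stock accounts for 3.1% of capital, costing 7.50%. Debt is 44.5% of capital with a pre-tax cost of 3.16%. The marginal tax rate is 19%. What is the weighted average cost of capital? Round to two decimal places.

9.38%

After-tax cost of debt = 3.16% × (1 − 19%) = 2.5596%.
WACC = 0.524 × 15.2800% + 0.031 × 7.5000% + 0.445 × 2.5596% = 9.3782%.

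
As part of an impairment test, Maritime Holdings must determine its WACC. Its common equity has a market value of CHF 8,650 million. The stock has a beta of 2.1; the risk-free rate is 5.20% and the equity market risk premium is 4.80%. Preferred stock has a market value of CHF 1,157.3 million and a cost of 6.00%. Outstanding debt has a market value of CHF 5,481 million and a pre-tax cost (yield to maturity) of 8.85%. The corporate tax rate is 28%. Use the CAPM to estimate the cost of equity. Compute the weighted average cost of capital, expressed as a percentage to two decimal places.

Cost of equity via CAPM: Re = 5.2% + 2.1 × 4.8% = 15.2800%.
Total capital V = 8650 + 1157.3 + 5481 = 15288.3.
Equity: weight = 8650/15288.3 = 0.5658; cost = 15.28%.
Preferred: weight = 1157.3/15288.3 = 0.0757; cost = 6%.
Debt: weight = 5481/15288.3 = 0.3585; after-tax cost = 8.85% × (1 − 28%) = 6.3720%.
WACC = 0.5658 × 15.2800% + 0.0757 × 6.0000% + 0.3585 × 6.3720% = 11.3839%.

11.38%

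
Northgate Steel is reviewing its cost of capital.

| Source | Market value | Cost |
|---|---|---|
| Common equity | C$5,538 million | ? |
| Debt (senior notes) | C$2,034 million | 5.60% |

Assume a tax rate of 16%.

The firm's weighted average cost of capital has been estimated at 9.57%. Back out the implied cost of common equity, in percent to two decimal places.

Total capital V = 5538 + 2034 = 7572.
Equity weight = 5538/7572 = 0.7314.
Senior notes weight = 2034/7572 = 0.2686.
Debt contribution = 0.2686 × 5.6% × (1 − 16%) = 1.2636%.
Required equity contribution = 9.57% − 1.2636% = 8.3064%.
Re = 8.3064% / 0.7314 = 11.3572%.

11.36%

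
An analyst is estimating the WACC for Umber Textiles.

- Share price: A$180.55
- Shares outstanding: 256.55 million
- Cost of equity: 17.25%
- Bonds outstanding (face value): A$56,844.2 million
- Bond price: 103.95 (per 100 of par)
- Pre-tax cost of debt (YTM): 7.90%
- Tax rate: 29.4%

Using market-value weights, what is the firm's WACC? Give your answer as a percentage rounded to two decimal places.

10.71%

Market value of equity E = 180.55 × 256.55m = 46320.1025m. Market value of debt D = 56844.2m × 103.95/100 = 59089.5459m.
Total capital V = 46320.1025 + 59089.5459 = 105409.6484.
Equity: weight = 46320.1025/105409.6484 = 0.4394; cost = 17.25%.
Bonds outstanding: weight = 59089.5459/105409.6484 = 0.5606; after-tax cost = 7.9% × (1 − 29.4%) = 5.5774%.
WACC = 0.4394 × 17.2500% + 0.5606 × 5.5774% = 10.7067%.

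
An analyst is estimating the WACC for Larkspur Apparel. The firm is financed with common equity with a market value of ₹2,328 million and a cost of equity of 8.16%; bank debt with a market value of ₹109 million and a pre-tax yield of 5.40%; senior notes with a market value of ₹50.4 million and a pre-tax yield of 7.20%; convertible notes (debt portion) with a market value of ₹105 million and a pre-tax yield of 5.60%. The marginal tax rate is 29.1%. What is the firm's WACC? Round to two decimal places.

7.75%

Total capital V = 2328 + 109 + 50.4 + 105 = 2592.4.
Equity: weight = 2328/2592.4 = 0.8980; cost = 8.16%.
Bank debt: weight = 109/2592.4 = 0.0420; after-tax cost = 5.4% × (1 − 29.1%) = 3.8286%.
Senior notes: weight = 50.4/2592.4 = 0.0194; after-tax cost = 7.2% × (1 − 29.1%) = 5.1048%.
Convertible notes (debt portion): weight = 105/2592.4 = 0.0405; after-tax cost = 5.6% × (1 − 29.1%) = 3.9704%.
WACC = 0.8980 × 8.1600% + 0.0420 × 3.8286% + 0.0194 × 5.1048% + 0.0405 × 3.9704% = 7.7488%.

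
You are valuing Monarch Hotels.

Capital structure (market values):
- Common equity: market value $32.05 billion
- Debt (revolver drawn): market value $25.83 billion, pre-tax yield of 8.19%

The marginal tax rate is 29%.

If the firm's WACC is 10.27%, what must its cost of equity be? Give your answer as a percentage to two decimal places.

13.86%

Total capital V = 32.05 + 25.83 = 57.88.
Equity weight = 32.05/57.88 = 0.5537.
Revolver drawn weight = 25.83/57.88 = 0.4463.
Debt contribution = 0.4463 × 8.19% × (1 − 29%) = 2.5950%.
Required equity contribution = 10.27% − 2.5950% = 7.6750%.
Re = 7.6750% / 0.5537 = 13.8605%.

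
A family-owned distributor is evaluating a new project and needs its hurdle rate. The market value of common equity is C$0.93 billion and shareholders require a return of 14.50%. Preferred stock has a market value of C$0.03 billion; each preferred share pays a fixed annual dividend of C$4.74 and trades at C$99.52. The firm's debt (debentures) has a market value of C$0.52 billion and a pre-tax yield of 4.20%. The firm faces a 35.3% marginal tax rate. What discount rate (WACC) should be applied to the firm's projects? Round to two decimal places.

10.16%

Cost of preferred: Rp = 4.74 / 99.52 = 4.7629%.
Total capital V = 0.93 + 0.03 + 0.52 = 1.48.
Equity: weight = 0.93/1.48 = 0.6284; cost = 14.5%.
Preferred: weight = 0.03/1.48 = 0.0203; cost = 4.7629%.
Debentures: weight = 0.52/1.48 = 0.3514; after-tax cost = 4.2% × (1 − 35.3%) = 2.7174%.
WACC = 0.6284 × 14.5000% + 0.0203 × 4.7629% + 0.3514 × 2.7174% = 10.1628%.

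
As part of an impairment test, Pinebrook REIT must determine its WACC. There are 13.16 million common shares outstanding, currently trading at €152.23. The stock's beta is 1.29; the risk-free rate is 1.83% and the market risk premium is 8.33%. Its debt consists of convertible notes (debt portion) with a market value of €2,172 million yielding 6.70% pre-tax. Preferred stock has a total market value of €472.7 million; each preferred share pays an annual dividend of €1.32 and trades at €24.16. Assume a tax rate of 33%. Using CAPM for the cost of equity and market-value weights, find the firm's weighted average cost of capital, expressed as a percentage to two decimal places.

8.07%

Cost of equity via CAPM: Re = 1.83% + 1.29 × 8.33% = 12.5757%.
Cost of preferred: Rp = 1.32 / 24.16 = 5.4636%.
Market value of equity E = 152.23 × 13.16m = 2003.3468m.
Total capital V = 2003.3468 + 472.7 + 2172 = 4648.0468.
Equity: weight = 2003.3468/4648.0468 = 0.4310; cost = 12.5757%.
Preferred: weight = 472.7/4648.0468 = 0.1017; cost = 5.4636%.
Convertible notes (debt portion): weight = 2172/4648.0468 = 0.4673; after-tax cost = 6.7% × (1 − 33%) = 4.4890%.
WACC = 0.4310 × 12.5757% + 0.1017 × 5.4636% + 0.4673 × 4.4890% = 8.0736%.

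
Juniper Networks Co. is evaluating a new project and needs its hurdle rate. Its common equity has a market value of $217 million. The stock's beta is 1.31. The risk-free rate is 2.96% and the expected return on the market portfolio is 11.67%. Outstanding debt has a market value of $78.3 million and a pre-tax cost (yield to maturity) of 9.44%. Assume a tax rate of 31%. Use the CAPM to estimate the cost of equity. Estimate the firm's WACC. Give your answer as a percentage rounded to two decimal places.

Market risk premium = 11.67% − 2.96% = 8.71%.
Cost of equity via CAPM: Re = 2.96% + 1.31 × 8.71% = 14.3701%.
Total capital V = 217 + 78.3 = 295.3.
Equity: weight = 217/295.3 = 0.7348; cost = 14.3701%.
Debt: weight = 78.3/295.3 = 0.2652; after-tax cost = 9.44% × (1 − 31%) = 6.5136%.
WACC = 0.7348 × 14.3701% + 0.2652 × 6.5136% = 12.2869%.

12.29%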